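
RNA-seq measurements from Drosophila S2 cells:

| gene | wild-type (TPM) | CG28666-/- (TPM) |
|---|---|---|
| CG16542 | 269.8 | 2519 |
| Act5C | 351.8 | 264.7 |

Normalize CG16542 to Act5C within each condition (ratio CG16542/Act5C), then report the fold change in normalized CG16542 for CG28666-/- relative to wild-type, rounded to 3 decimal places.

CG16542/Act5C (wild-type) = 269.8 / 351.8 = 0.76691
CG16542/Act5C (CG28666-/-) = 2519 / 264.7 = 9.5164
Fold change = 9.5164 / 0.76691 = 12.4088

12.409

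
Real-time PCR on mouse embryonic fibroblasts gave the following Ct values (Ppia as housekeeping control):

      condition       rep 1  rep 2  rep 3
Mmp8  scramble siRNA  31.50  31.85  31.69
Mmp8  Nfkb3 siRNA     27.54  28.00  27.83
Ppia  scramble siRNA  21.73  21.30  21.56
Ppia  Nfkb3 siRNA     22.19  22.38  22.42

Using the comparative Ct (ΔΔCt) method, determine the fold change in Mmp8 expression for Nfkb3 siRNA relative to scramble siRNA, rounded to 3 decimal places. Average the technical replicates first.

25.813

Mean Ct: Mmp8 scramble siRNA 31.680; Mmp8 Nfkb3 siRNA 27.790; Ppia scramble siRNA 21.530; Ppia Nfkb3 siRNA 22.330
ΔCt(scramble siRNA) = 31.680 − 21.530 = 10.150
ΔCt(Nfkb3 siRNA) = 27.790 − 22.330 = 5.460
ΔΔCt = 5.460 − 10.150 = -4.690
Fold change = 2^(−(-4.690)) = 2^4.690 = 25.8125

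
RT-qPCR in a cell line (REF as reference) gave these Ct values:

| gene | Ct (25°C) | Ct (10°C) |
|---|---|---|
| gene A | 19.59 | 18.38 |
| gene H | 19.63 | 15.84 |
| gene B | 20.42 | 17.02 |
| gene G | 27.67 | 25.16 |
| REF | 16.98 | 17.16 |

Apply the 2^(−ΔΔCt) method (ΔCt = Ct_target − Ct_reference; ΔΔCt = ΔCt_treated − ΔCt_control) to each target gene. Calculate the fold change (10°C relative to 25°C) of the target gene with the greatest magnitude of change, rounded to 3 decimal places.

gene A: ΔΔCt = (18.38−17.16) − (19.59−16.98) = 1.22 − 2.61 = -1.39; fold change = 2^1.39 = 2.621
gene H: ΔΔCt = (15.84−17.16) − (19.63−16.98) = -1.32 − 2.65 = -3.97; fold change = 2^3.97 = 15.671
gene B: ΔΔCt = (17.02−17.16) − (20.42−16.98) = -0.14 − 3.44 = -3.58; fold change = 2^3.58 = 11.959
gene G: ΔΔCt = (25.16−17.16) − (27.67−16.98) = 8.00 − 10.69 = -2.69; fold change = 2^2.69 = 6.453
gene H has the largest |ΔΔCt| = 3.97.

15.671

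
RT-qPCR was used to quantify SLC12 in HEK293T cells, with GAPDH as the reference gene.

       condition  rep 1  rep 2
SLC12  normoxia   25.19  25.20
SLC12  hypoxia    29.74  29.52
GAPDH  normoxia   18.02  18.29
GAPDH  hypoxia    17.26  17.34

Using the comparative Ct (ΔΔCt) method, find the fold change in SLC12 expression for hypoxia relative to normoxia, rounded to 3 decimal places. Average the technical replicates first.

Mean Ct: SLC12 normoxia 25.195; SLC12 hypoxia 29.630; GAPDH normoxia 18.155; GAPDH hypoxia 17.300
ΔCt(normoxia) = 25.195 − 18.155 = 7.040
ΔCt(hypoxia) = 29.630 − 17.300 = 12.330
ΔΔCt = 12.330 − 7.040 = 5.290
Fold change = 2^(−5.290) = 0.0256

0.026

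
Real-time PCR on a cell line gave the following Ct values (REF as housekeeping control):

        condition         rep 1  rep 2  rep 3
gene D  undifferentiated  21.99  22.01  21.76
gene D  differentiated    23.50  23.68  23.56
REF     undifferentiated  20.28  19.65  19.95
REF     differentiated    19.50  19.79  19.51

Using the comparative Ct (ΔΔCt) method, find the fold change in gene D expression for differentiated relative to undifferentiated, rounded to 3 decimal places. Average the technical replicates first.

0.247

Mean Ct: gene D undifferentiated 21.920; gene D differentiated 23.580; REF undifferentiated 19.960; REF differentiated 19.600
ΔCt(undifferentiated) = 21.920 − 19.960 = 1.960
ΔCt(differentiated) = 23.580 − 19.600 = 3.980
ΔΔCt = 3.980 − 1.960 = 2.020
Fold change = 2^(−2.020) = 0.2466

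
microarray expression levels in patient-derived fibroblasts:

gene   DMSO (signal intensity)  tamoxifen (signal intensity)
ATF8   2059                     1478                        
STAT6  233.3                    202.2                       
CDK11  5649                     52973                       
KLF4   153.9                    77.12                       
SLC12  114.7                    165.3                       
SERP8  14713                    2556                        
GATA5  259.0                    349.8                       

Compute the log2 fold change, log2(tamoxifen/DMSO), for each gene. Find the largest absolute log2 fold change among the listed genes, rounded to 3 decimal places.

log2(1478/2059) = -0.478  (ATF8)
log2(202.2/233.3) = -0.206  (STAT6)
log2(52973/5649) = 3.229  (CDK11)
log2(77.12/153.9) = -0.997  (KLF4)
log2(165.3/114.7) = 0.527  (SLC12)
log2(2556/14713) = -2.525  (SERP8)
log2(349.8/259.0) = 0.434  (GATA5)
The largest magnitude belongs to CDK11.

3.229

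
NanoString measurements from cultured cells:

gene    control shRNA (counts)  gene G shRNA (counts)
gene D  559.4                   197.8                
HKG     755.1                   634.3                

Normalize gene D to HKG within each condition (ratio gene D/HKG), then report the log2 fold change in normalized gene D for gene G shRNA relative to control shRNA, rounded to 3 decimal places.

-1.248

gene D/HKG (control shRNA) = 559.4 / 755.1 = 0.74083
gene D/HKG (gene G shRNA) = 197.8 / 634.3 = 0.31184
Fold change = 0.31184 / 0.74083 = 0.4209
log2(0.4209) = -1.2483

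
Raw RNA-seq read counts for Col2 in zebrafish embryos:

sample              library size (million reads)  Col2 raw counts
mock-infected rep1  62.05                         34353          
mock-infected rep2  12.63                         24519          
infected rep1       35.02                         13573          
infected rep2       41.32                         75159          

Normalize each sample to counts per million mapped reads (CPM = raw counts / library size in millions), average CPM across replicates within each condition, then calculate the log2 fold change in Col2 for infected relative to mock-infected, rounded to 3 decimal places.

CPM(mock-infected rep1) = 34353 / 62.05 = 553.6342
CPM(mock-infected rep2) = 24519 / 12.63 = 1941.3302
CPM(infected rep1) = 13573 / 35.02 = 387.5785
CPM(infected rep2) = 75159 / 41.32 = 1818.9497
mean CPM(mock-infected) = 1247.4822; mean CPM(infected) = 1103.2641
Fold change = 1103.2641 / 1247.4822 = 0.88439
log2(0.88439) = -0.1772

-0.177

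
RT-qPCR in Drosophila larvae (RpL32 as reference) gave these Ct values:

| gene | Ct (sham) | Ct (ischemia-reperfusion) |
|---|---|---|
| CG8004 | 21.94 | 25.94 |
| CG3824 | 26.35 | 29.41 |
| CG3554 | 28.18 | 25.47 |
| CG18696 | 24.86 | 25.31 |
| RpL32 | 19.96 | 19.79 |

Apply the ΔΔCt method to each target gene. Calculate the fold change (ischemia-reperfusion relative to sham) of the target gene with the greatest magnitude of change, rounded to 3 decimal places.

0.056

CG8004: ΔΔCt = (25.94−19.79) − (21.94−19.96) = 6.15 − 1.98 = 4.17; fold change = 2^-4.17 = 0.056
CG3824: ΔΔCt = (29.41−19.79) − (26.35−19.96) = 9.62 − 6.39 = 3.23; fold change = 2^-3.23 = 0.107
CG3554: ΔΔCt = (25.47−19.79) − (28.18−19.96) = 5.68 − 8.22 = -2.54; fold change = 2^2.54 = 5.816
CG18696: ΔΔCt = (25.31−19.79) − (24.86−19.96) = 5.52 − 4.90 = 0.62; fold change = 2^-0.62 = 0.651
CG8004 has the largest |ΔΔCt| = 4.17.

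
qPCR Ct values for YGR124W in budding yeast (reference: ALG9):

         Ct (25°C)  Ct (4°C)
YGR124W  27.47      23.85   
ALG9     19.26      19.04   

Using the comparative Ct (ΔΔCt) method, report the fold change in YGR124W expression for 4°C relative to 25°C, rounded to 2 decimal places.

10.56

ΔCt(25°C) = 27.470 − 19.260 = 8.210
ΔCt(4°C) = 23.850 − 19.040 = 4.810
ΔΔCt = 4.810 − 8.210 = -3.400
Fold change = 2^(−(-3.400)) = 2^3.400 = 10.556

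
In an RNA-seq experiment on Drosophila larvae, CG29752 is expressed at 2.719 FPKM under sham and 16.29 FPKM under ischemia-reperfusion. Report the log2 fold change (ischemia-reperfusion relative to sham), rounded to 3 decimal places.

Fold change = 16.29 / 2.719 = 5.9912
log2(5.9912) = 2.5828

2.583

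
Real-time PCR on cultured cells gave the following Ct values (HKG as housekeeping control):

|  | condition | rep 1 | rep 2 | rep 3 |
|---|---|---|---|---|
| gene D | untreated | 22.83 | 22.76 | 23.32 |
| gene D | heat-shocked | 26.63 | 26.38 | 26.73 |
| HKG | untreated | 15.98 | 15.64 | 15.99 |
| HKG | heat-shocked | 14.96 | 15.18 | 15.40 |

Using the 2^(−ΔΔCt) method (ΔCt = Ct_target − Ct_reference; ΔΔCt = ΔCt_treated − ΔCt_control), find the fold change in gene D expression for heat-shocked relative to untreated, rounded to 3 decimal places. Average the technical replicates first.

0.051

Mean Ct: gene D untreated 22.970; gene D heat-shocked 26.580; HKG untreated 15.870; HKG heat-shocked 15.180
ΔCt(untreated) = 22.970 − 15.870 = 7.100
ΔCt(heat-shocked) = 26.580 − 15.180 = 11.400
ΔΔCt = 11.400 − 7.100 = 4.300
Fold change = 2^(−4.300) = 0.0508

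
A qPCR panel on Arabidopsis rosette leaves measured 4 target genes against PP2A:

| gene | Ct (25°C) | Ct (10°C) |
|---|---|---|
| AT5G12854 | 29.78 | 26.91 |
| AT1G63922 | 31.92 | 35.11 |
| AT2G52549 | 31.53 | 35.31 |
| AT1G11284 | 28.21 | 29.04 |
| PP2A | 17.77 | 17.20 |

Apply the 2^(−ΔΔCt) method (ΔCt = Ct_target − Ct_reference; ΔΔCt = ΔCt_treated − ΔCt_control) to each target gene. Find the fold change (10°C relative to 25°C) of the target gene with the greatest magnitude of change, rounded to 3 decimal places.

0.049

AT5G12854: ΔΔCt = (26.91−17.20) − (29.78−17.77) = 9.71 − 12.01 = -2.30; fold change = 2^2.30 = 4.925
AT1G63922: ΔΔCt = (35.11−17.20) − (31.92−17.77) = 17.91 − 14.15 = 3.76; fold change = 2^-3.76 = 0.074
AT2G52549: ΔΔCt = (35.31−17.20) − (31.53−17.77) = 18.11 − 13.76 = 4.35; fold change = 2^-4.35 = 0.049
AT1G11284: ΔΔCt = (29.04−17.20) − (28.21−17.77) = 11.84 − 10.44 = 1.40; fold change = 2^-1.40 = 0.379
AT2G52549 has the largest |ΔΔCt| = 4.35.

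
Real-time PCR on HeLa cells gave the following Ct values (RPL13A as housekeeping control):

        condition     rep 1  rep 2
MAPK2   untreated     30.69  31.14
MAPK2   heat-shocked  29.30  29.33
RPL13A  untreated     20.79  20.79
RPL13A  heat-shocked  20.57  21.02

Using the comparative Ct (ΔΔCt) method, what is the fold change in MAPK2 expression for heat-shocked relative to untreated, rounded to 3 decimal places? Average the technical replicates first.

3.042

Mean Ct: MAPK2 untreated 30.915; MAPK2 heat-shocked 29.315; RPL13A untreated 20.790; RPL13A heat-shocked 20.795
ΔCt(untreated) = 30.915 − 20.790 = 10.125
ΔCt(heat-shocked) = 29.315 − 20.795 = 8.520
ΔΔCt = 8.520 − 10.125 = -1.605
Fold change = 2^(−(-1.605)) = 2^1.605 = 3.0420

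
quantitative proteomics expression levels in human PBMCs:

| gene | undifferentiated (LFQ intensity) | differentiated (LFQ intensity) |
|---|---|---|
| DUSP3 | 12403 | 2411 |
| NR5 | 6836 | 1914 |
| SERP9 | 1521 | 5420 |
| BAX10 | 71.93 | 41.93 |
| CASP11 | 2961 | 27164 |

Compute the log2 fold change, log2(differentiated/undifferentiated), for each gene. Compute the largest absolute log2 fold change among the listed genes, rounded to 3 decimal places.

3.198

log2(2411/12403) = -2.363  (DUSP3)
log2(1914/6836) = -1.837  (NR5)
log2(5420/1521) = 1.833  (SERP9)
log2(41.93/71.93) = -0.779  (BAX10)
log2(27164/2961) = 3.198  (CASP11)
The largest magnitude belongs to CASP11.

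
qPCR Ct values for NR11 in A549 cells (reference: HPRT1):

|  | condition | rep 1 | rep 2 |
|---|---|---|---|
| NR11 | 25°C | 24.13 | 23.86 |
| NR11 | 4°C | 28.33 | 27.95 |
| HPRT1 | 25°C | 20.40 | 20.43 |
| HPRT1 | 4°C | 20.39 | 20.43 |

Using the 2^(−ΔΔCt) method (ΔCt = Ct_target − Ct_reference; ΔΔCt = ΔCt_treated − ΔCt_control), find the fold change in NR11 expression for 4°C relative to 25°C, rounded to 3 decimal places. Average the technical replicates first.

Mean Ct: NR11 25°C 23.995; NR11 4°C 28.140; HPRT1 25°C 20.415; HPRT1 4°C 20.410
ΔCt(25°C) = 23.995 − 20.415 = 3.580
ΔCt(4°C) = 28.140 − 20.410 = 7.730
ΔΔCt = 7.730 − 3.580 = 4.150
Fold change = 2^(−4.150) = 0.0563

0.056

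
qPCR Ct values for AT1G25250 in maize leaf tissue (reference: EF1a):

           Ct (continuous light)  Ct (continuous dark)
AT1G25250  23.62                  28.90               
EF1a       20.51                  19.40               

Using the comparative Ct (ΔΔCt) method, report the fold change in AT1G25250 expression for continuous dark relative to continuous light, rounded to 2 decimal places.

0.01

ΔCt(continuous light) = 23.620 − 20.510 = 3.110
ΔCt(continuous dark) = 28.900 − 19.400 = 9.500
ΔΔCt = 9.500 − 3.110 = 6.390
Fold change = 2^(−6.390) = 0.012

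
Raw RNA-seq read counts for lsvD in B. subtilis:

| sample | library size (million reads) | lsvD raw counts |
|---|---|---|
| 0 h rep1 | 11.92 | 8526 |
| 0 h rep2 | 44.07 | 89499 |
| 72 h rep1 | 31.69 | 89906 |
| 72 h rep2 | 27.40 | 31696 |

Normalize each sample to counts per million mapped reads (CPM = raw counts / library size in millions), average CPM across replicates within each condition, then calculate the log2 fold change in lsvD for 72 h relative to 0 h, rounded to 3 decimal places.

CPM(0 h rep1) = 8526 / 11.92 = 715.2685
CPM(0 h rep2) = 89499 / 44.07 = 2030.8373
CPM(72 h rep1) = 89906 / 31.69 = 2837.0464
CPM(72 h rep2) = 31696 / 27.40 = 1156.7883
mean CPM(0 h) = 1373.0529; mean CPM(72 h) = 1996.9174
Fold change = 1996.9174 / 1373.0529 = 1.45436
log2(1.45436) = 0.5404

0.540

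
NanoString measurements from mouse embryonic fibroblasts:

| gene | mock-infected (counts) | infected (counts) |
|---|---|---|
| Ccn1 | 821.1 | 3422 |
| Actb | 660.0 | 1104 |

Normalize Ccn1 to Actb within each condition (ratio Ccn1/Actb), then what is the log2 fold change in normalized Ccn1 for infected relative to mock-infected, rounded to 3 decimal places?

1.317

Ccn1/Actb (mock-infected) = 821.1 / 660.0 = 1.2441
Ccn1/Actb (infected) = 3422 / 1104 = 3.0996
Fold change = 3.0996 / 1.2441 = 2.4915
log2(2.4915) = 1.3170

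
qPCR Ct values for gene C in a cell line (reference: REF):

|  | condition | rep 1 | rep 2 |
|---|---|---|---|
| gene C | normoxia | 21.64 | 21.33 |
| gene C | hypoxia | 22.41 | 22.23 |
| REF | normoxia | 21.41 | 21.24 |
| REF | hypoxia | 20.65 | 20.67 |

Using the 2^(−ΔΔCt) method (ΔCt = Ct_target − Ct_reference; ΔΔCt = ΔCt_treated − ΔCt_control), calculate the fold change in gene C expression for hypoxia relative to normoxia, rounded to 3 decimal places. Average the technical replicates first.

0.354

Mean Ct: gene C normoxia 21.485; gene C hypoxia 22.320; REF normoxia 21.325; REF hypoxia 20.660
ΔCt(normoxia) = 21.485 − 21.325 = 0.160
ΔCt(hypoxia) = 22.320 − 20.660 = 1.660
ΔΔCt = 1.660 − 0.160 = 1.500
Fold change = 2^(−1.500) = 0.3536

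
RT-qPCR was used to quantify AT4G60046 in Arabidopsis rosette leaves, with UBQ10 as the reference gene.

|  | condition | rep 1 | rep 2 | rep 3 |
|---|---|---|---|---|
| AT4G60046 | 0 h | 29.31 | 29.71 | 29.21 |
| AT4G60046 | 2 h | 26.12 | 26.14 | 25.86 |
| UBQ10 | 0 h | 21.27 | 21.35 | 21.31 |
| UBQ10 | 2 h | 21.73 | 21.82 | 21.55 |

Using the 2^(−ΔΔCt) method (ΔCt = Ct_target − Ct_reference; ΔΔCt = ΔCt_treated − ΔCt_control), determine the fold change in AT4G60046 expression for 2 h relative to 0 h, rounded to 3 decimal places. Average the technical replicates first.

13.548

Mean Ct: AT4G60046 0 h 29.410; AT4G60046 2 h 26.040; UBQ10 0 h 21.310; UBQ10 2 h 21.700
ΔCt(0 h) = 29.410 − 21.310 = 8.100
ΔCt(2 h) = 26.040 − 21.700 = 4.340
ΔΔCt = 4.340 − 8.100 = -3.760
Fold change = 2^(−(-3.760)) = 2^3.760 = 13.5479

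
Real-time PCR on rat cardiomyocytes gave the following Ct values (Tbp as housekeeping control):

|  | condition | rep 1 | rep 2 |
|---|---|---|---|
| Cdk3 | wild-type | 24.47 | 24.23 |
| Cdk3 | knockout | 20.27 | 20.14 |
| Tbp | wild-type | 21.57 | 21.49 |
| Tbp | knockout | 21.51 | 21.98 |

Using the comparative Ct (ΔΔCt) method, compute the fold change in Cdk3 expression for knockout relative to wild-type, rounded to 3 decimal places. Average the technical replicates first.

Mean Ct: Cdk3 wild-type 24.350; Cdk3 knockout 20.205; Tbp wild-type 21.530; Tbp knockout 21.745
ΔCt(wild-type) = 24.350 − 21.530 = 2.820
ΔCt(knockout) = 20.205 − 21.745 = -1.540
ΔΔCt = -1.540 − 2.820 = -4.360
Fold change = 2^(−(-4.360)) = 2^4.360 = 20.5348

20.535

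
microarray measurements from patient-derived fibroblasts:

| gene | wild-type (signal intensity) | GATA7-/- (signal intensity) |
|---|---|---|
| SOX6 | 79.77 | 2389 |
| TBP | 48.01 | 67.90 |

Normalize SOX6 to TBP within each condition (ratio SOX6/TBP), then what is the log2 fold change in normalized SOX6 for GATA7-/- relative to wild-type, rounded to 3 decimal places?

SOX6/TBP (wild-type) = 79.77 / 48.01 = 1.6615
SOX6/TBP (GATA7-/-) = 2389 / 67.90 = 35.184
Fold change = 35.184 / 1.6615 = 21.1757
log2(21.1757) = 4.4043

4.404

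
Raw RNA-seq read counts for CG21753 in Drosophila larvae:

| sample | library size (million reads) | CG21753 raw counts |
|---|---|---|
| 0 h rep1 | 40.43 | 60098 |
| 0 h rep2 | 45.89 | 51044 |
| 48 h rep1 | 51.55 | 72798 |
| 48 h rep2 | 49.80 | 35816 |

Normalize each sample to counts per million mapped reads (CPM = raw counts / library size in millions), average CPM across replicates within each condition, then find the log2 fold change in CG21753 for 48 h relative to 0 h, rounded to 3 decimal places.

CPM(0 h rep1) = 60098 / 40.43 = 1486.4704
CPM(0 h rep2) = 51044 / 45.89 = 1112.3121
CPM(48 h rep1) = 72798 / 51.55 = 1412.1823
CPM(48 h rep2) = 35816 / 49.80 = 719.1968
mean CPM(0 h) = 1299.3912; mean CPM(48 h) = 1065.6896
Fold change = 1065.6896 / 1299.3912 = 0.82015
log2(0.82015) = -0.2860

-0.286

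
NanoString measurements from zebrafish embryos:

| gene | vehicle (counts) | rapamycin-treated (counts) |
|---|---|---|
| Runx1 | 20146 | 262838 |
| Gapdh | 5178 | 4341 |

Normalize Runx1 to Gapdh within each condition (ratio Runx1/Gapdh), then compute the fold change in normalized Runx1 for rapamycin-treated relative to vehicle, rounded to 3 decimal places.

15.562

Runx1/Gapdh (vehicle) = 20146 / 5178 = 3.8907
Runx1/Gapdh (rapamycin-treated) = 262838 / 4341 = 60.548
Fold change = 60.548 / 3.8907 = 15.5622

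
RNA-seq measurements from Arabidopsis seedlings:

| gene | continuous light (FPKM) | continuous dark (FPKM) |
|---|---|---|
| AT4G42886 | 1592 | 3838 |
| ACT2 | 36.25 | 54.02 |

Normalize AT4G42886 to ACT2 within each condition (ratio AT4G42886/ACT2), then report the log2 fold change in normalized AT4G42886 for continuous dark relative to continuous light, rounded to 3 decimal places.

AT4G42886/ACT2 (continuous light) = 1592 / 36.25 = 43.917
AT4G42886/ACT2 (continuous dark) = 3838 / 54.02 = 71.048
Fold change = 71.048 / 43.917 = 1.6178
log2(1.6178) = 0.6940

0.694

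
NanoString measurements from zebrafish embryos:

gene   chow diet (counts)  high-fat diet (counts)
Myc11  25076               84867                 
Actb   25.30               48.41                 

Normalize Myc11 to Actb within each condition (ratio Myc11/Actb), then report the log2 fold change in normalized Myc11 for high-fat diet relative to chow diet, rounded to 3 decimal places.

0.823

Myc11/Actb (chow diet) = 25076 / 25.30 = 991.15
Myc11/Actb (high-fat diet) = 84867 / 48.41 = 1753.1
Fold change = 1753.1 / 991.15 = 1.7687
log2(1.7687) = 0.8227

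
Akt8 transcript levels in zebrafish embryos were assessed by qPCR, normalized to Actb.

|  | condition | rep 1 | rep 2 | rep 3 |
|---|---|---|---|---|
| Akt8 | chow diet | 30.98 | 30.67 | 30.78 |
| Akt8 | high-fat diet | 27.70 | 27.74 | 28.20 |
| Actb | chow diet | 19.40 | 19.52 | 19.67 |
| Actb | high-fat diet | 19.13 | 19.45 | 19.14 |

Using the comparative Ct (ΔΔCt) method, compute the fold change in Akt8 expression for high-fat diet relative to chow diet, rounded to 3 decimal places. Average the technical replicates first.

Mean Ct: Akt8 chow diet 30.810; Akt8 high-fat diet 27.880; Actb chow diet 19.530; Actb high-fat diet 19.240
ΔCt(chow diet) = 30.810 − 19.530 = 11.280
ΔCt(high-fat diet) = 27.880 − 19.240 = 8.640
ΔΔCt = 8.640 − 11.280 = -2.640
Fold change = 2^(−(-2.640)) = 2^2.640 = 6.2333

6.233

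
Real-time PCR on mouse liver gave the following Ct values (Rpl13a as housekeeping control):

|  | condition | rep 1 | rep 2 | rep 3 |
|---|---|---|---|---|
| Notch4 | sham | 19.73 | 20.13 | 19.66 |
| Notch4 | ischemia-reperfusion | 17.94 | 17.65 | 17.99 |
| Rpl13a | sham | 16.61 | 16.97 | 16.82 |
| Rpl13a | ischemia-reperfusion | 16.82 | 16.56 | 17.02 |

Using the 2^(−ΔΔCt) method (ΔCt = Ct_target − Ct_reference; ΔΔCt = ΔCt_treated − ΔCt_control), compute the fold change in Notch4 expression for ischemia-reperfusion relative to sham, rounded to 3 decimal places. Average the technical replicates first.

3.945

Mean Ct: Notch4 sham 19.840; Notch4 ischemia-reperfusion 17.860; Rpl13a sham 16.800; Rpl13a ischemia-reperfusion 16.800
ΔCt(sham) = 19.840 − 16.800 = 3.040
ΔCt(ischemia-reperfusion) = 17.860 − 16.800 = 1.060
ΔΔCt = 1.060 − 3.040 = -1.980
Fold change = 2^(−(-1.980)) = 2^1.980 = 3.9449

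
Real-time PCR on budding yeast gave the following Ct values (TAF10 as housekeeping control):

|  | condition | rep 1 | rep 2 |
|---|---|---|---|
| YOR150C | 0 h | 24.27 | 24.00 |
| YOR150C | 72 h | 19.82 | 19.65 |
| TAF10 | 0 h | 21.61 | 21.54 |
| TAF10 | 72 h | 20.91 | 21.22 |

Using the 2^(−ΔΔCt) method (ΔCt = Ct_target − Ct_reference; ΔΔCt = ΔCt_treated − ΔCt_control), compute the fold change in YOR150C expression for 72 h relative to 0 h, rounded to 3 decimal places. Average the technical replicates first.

14.825

Mean Ct: YOR150C 0 h 24.135; YOR150C 72 h 19.735; TAF10 0 h 21.575; TAF10 72 h 21.065
ΔCt(0 h) = 24.135 − 21.575 = 2.560
ΔCt(72 h) = 19.735 − 21.065 = -1.330
ΔΔCt = -1.330 − 2.560 = -3.890
Fold change = 2^(−(-3.890)) = 2^3.890 = 14.8254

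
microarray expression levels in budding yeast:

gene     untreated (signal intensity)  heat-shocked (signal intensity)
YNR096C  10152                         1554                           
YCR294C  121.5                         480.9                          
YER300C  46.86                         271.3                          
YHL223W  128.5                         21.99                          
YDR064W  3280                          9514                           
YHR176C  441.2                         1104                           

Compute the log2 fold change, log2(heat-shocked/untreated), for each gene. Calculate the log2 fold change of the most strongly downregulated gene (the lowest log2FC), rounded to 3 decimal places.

log2(1554/10152) = -2.708  (YNR096C)
log2(480.9/121.5) = 1.985  (YCR294C)
log2(271.3/46.86) = 2.533  (YER300C)
log2(21.99/128.5) = -2.547  (YHL223W)
log2(9514/3280) = 1.536  (YDR064W)
log2(1104/441.2) = 1.323  (YHR176C)
YNR096C is most strongly downregulated.

-2.708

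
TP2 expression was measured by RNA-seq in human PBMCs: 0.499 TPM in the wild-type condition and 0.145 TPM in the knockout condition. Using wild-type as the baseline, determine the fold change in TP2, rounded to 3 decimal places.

Fold change = 0.145 / 0.499 = 0.2906
TP2 is downregulated.

0.291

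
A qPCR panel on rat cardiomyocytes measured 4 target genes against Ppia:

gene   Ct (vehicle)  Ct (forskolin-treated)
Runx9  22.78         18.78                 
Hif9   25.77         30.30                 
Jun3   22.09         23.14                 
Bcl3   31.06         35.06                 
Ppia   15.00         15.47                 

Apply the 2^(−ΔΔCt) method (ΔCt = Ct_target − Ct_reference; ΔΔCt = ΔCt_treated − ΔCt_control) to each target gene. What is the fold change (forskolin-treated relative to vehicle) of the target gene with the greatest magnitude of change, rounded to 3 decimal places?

22.162

Runx9: ΔΔCt = (18.78−15.47) − (22.78−15.00) = 3.31 − 7.78 = -4.47; fold change = 2^4.47 = 22.162
Hif9: ΔΔCt = (30.30−15.47) − (25.77−15.00) = 14.83 − 10.77 = 4.06; fold change = 2^-4.06 = 0.060
Jun3: ΔΔCt = (23.14−15.47) − (22.09−15.00) = 7.67 − 7.09 = 0.58; fold change = 2^-0.58 = 0.669
Bcl3: ΔΔCt = (35.06−15.47) − (31.06−15.00) = 19.59 − 16.06 = 3.53; fold change = 2^-3.53 = 0.087
Runx9 has the largest |ΔΔCt| = 4.47.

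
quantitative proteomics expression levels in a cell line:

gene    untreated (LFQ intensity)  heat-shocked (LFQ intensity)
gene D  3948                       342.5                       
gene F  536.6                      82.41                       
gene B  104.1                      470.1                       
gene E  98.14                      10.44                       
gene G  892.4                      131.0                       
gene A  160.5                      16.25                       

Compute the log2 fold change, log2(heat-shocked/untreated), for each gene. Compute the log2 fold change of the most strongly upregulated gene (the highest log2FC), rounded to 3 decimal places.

2.175

log2(342.5/3948) = -3.527  (gene D)
log2(82.41/536.6) = -2.703  (gene F)
log2(470.1/104.1) = 2.175  (gene B)
log2(10.44/98.14) = -3.233  (gene E)
log2(131.0/892.4) = -2.768  (gene G)
log2(16.25/160.5) = -3.304  (gene A)
gene B is most strongly upregulated.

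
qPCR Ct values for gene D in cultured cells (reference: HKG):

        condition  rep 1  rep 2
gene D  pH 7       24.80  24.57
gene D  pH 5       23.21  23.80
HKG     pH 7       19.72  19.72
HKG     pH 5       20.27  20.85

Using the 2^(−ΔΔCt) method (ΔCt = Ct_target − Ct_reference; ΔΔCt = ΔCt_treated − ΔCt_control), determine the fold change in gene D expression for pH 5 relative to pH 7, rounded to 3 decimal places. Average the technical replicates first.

Mean Ct: gene D pH 7 24.685; gene D pH 5 23.505; HKG pH 7 19.720; HKG pH 5 20.560
ΔCt(pH 7) = 24.685 − 19.720 = 4.965
ΔCt(pH 5) = 23.505 − 20.560 = 2.945
ΔΔCt = 2.945 − 4.965 = -2.020
Fold change = 2^(−(-2.020)) = 2^2.020 = 4.0558

4.056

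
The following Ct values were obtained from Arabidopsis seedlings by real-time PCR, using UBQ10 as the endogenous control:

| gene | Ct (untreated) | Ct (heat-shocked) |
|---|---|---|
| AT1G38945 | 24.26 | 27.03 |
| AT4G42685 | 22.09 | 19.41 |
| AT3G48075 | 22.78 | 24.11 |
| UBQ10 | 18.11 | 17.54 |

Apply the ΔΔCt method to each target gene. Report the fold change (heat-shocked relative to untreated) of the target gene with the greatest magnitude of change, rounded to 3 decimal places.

0.099

AT1G38945: ΔΔCt = (27.03−17.54) − (24.26−18.11) = 9.49 − 6.15 = 3.34; fold change = 2^-3.34 = 0.099
AT4G42685: ΔΔCt = (19.41−17.54) − (22.09−18.11) = 1.87 − 3.98 = -2.11; fold change = 2^2.11 = 4.317
AT3G48075: ΔΔCt = (24.11−17.54) − (22.78−18.11) = 6.57 − 4.67 = 1.90; fold change = 2^-1.90 = 0.268
AT1G38945 has the largest |ΔΔCt| = 3.34.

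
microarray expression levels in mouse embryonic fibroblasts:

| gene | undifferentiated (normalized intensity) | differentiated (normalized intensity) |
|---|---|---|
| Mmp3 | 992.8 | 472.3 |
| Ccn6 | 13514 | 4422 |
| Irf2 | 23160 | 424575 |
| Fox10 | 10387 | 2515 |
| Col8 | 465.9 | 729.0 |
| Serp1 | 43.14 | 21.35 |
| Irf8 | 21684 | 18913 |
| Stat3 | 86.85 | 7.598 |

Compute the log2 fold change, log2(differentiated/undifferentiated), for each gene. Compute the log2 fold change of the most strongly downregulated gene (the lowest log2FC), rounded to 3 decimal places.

log2(472.3/992.8) = -1.072  (Mmp3)
log2(4422/13514) = -1.612  (Ccn6)
log2(424575/23160) = 4.196  (Irf2)
log2(2515/10387) = -2.046  (Fox10)
log2(729.0/465.9) = 0.646  (Col8)
log2(21.35/43.14) = -1.015  (Serp1)
log2(18913/21684) = -0.197  (Irf8)
log2(7.598/86.85) = -3.515  (Stat3)
Stat3 is most strongly downregulated.

-3.515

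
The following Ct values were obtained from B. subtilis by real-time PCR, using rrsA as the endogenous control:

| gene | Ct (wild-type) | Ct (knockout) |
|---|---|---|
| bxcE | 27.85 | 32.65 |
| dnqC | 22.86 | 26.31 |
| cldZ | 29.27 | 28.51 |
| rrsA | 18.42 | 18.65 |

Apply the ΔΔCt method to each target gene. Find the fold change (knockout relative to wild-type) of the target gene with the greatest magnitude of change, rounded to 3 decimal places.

bxcE: ΔΔCt = (32.65−18.65) − (27.85−18.42) = 14.00 − 9.43 = 4.57; fold change = 2^-4.57 = 0.042
dnqC: ΔΔCt = (26.31−18.65) − (22.86−18.42) = 7.66 − 4.44 = 3.22; fold change = 2^-3.22 = 0.107
cldZ: ΔΔCt = (28.51−18.65) − (29.27−18.42) = 9.86 − 10.85 = -0.99; fold change = 2^0.99 = 1.986
bxcE has the largest |ΔΔCt| = 4.57.

0.042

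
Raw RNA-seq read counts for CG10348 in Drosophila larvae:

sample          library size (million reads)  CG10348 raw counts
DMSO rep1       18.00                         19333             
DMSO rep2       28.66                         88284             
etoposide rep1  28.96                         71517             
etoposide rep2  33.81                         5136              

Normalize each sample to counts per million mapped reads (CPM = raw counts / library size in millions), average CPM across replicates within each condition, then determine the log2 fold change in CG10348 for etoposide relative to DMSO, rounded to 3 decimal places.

CPM(DMSO rep1) = 19333 / 18.00 = 1074.0556
CPM(DMSO rep2) = 88284 / 28.66 = 3080.3908
CPM(etoposide rep1) = 71517 / 28.96 = 2469.5097
CPM(etoposide rep2) = 5136 / 33.81 = 151.9077
mean CPM(DMSO) = 2077.2232; mean CPM(etoposide) = 1310.7087
Fold change = 1310.7087 / 2077.2232 = 0.63099
log2(0.63099) = -0.6643

-0.664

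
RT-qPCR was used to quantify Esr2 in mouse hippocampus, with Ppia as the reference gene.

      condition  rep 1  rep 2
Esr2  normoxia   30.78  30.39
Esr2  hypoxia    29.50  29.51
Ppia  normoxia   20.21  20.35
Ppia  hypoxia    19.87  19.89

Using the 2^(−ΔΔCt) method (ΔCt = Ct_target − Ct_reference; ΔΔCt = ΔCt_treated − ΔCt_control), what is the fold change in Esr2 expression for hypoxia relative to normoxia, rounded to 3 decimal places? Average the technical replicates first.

1.602

Mean Ct: Esr2 normoxia 30.585; Esr2 hypoxia 29.505; Ppia normoxia 20.280; Ppia hypoxia 19.880
ΔCt(normoxia) = 30.585 − 20.280 = 10.305
ΔCt(hypoxia) = 29.505 − 19.880 = 9.625
ΔΔCt = 9.625 − 10.305 = -0.680
Fold change = 2^(−(-0.680)) = 2^0.680 = 1.6021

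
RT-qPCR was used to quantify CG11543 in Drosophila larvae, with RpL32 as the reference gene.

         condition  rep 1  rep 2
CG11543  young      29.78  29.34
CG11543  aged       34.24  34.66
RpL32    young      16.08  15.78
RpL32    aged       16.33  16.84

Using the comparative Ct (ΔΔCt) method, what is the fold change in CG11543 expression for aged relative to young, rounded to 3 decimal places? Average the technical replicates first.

Mean Ct: CG11543 young 29.560; CG11543 aged 34.450; RpL32 young 15.930; RpL32 aged 16.585
ΔCt(young) = 29.560 − 15.930 = 13.630
ΔCt(aged) = 34.450 − 16.585 = 17.865
ΔΔCt = 17.865 − 13.630 = 4.235
Fold change = 2^(−4.235) = 0.0531

0.053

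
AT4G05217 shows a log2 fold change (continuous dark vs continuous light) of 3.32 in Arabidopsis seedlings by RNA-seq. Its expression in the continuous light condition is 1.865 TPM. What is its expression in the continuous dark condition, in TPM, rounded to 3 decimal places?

Fold change = 2^(3.32) = 9.9866
continuous dark expression = 1.865 × 9.9866 = 18.625

18.625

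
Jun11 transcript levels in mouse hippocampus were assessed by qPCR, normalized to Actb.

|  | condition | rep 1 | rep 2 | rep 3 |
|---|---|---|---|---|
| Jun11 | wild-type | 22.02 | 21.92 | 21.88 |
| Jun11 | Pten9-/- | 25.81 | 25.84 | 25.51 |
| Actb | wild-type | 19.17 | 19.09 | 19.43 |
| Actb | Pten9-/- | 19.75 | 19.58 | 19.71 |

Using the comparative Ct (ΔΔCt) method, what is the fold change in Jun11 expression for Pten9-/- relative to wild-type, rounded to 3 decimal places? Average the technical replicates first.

0.099

Mean Ct: Jun11 wild-type 21.940; Jun11 Pten9-/- 25.720; Actb wild-type 19.230; Actb Pten9-/- 19.680
ΔCt(wild-type) = 21.940 − 19.230 = 2.710
ΔCt(Pten9-/-) = 25.720 − 19.680 = 6.040
ΔΔCt = 6.040 − 2.710 = 3.330
Fold change = 2^(−3.330) = 0.0994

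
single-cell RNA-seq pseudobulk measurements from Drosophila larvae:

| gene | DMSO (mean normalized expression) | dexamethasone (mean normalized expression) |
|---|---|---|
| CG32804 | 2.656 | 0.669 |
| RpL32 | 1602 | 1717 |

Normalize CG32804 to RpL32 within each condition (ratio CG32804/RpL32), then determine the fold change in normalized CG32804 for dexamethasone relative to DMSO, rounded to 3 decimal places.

0.235

CG32804/RpL32 (DMSO) = 2.656 / 1602 = 0.0016579
CG32804/RpL32 (dexamethasone) = 0.669 / 1717 = 0.00038963
Fold change = 0.00038963 / 0.0016579 = 0.2350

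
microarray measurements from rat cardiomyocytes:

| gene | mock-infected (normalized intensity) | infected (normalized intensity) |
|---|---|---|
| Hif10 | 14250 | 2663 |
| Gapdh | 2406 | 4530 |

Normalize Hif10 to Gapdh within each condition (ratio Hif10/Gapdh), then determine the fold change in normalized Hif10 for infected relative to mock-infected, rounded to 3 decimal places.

0.099

Hif10/Gapdh (mock-infected) = 14250 / 2406 = 5.9227
Hif10/Gapdh (infected) = 2663 / 4530 = 0.58786
Fold change = 0.58786 / 5.9227 = 0.0993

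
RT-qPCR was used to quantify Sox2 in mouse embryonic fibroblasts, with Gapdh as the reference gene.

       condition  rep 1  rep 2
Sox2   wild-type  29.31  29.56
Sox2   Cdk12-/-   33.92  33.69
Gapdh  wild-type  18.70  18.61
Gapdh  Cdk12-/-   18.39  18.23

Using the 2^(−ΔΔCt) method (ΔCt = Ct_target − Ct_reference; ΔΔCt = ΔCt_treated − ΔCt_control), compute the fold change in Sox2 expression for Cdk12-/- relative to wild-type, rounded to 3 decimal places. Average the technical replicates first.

0.038

Mean Ct: Sox2 wild-type 29.435; Sox2 Cdk12-/- 33.805; Gapdh wild-type 18.655; Gapdh Cdk12-/- 18.310
ΔCt(wild-type) = 29.435 − 18.655 = 10.780
ΔCt(Cdk12-/-) = 33.805 − 18.310 = 15.495
ΔΔCt = 15.495 − 10.780 = 4.715
Fold change = 2^(−4.715) = 0.0381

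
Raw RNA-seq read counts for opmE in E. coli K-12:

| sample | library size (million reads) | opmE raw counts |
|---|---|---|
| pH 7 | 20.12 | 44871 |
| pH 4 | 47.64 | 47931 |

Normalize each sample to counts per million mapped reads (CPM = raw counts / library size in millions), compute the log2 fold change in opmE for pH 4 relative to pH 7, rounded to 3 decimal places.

CPM(pH 7) = 44871 / 20.12 = 2230.1690
CPM(pH 4) = 47931 / 47.64 = 1006.1083
Fold change = 1006.1083 / 2230.1690 = 0.45114
log2(0.45114) = -1.1484

-1.148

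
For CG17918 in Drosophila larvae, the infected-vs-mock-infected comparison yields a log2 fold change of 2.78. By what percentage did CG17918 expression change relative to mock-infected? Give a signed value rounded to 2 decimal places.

586.85%

Fold change = 2^(2.78) = 6.8685
Percent change = (FC − 1) × 100% = (6.8685 − 1) × 100 = 586.85%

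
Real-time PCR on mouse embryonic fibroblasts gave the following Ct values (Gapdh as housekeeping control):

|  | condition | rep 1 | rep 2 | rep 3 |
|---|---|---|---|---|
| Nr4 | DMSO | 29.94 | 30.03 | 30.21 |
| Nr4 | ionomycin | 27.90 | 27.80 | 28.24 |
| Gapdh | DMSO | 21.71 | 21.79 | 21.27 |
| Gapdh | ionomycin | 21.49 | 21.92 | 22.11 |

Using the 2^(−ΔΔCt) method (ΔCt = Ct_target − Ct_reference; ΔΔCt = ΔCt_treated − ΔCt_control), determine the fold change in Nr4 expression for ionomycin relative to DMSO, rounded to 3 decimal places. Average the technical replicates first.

Mean Ct: Nr4 DMSO 30.060; Nr4 ionomycin 27.980; Gapdh DMSO 21.590; Gapdh ionomycin 21.840
ΔCt(DMSO) = 30.060 − 21.590 = 8.470
ΔCt(ionomycin) = 27.980 − 21.840 = 6.140
ΔΔCt = 6.140 − 8.470 = -2.330
Fold change = 2^(−(-2.330)) = 2^2.330 = 5.0281

5.028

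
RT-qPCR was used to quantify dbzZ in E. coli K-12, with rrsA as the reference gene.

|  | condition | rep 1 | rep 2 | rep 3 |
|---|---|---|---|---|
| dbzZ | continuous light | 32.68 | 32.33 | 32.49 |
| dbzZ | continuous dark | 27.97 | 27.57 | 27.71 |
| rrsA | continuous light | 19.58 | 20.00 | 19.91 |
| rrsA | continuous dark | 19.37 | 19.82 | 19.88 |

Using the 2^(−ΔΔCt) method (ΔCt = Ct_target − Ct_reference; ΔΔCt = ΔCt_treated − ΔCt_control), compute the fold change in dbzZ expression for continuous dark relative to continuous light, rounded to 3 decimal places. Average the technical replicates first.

Mean Ct: dbzZ continuous light 32.500; dbzZ continuous dark 27.750; rrsA continuous light 19.830; rrsA continuous dark 19.690
ΔCt(continuous light) = 32.500 − 19.830 = 12.670
ΔCt(continuous dark) = 27.750 − 19.690 = 8.060
ΔΔCt = 8.060 − 12.670 = -4.610
Fold change = 2^(−(-4.610)) = 2^4.610 = 24.4201

24.420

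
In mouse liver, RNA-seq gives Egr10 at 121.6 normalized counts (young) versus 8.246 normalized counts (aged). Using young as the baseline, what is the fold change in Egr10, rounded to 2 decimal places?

Fold change = 8.246 / 121.6 = 0.068
Egr10 is downregulated.

0.07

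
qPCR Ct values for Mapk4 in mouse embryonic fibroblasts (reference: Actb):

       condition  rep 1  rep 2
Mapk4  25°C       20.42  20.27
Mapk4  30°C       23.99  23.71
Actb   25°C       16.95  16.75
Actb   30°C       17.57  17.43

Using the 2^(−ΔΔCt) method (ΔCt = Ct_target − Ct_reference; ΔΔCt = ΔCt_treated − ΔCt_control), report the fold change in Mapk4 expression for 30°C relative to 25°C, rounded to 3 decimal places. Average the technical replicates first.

0.138

Mean Ct: Mapk4 25°C 20.345; Mapk4 30°C 23.850; Actb 25°C 16.850; Actb 30°C 17.500
ΔCt(25°C) = 20.345 − 16.850 = 3.495
ΔCt(30°C) = 23.850 − 17.500 = 6.350
ΔΔCt = 6.350 − 3.495 = 2.855
Fold change = 2^(−2.855) = 0.1382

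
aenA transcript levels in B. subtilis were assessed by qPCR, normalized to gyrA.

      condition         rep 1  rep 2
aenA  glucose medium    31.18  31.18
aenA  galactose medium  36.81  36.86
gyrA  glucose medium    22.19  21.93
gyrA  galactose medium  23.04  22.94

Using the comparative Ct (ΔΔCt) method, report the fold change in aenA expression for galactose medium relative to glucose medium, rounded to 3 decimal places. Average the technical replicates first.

0.038

Mean Ct: aenA glucose medium 31.180; aenA galactose medium 36.835; gyrA glucose medium 22.060; gyrA galactose medium 22.990
ΔCt(glucose medium) = 31.180 − 22.060 = 9.120
ΔCt(galactose medium) = 36.835 − 22.990 = 13.845
ΔΔCt = 13.845 − 9.120 = 4.725
Fold change = 2^(−4.725) = 0.0378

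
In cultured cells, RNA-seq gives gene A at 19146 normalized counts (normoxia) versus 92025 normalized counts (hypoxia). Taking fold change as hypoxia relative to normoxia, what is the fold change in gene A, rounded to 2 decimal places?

4.81

Fold change = 92025 / 19146 = 4.806
gene A is upregulated.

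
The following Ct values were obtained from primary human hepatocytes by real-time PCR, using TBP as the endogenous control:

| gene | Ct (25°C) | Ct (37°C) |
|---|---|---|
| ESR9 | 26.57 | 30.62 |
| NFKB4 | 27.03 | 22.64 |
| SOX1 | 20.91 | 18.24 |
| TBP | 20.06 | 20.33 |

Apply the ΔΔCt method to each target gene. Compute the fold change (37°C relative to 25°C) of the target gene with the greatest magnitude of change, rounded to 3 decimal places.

ESR9: ΔΔCt = (30.62−20.33) − (26.57−20.06) = 10.29 − 6.51 = 3.78; fold change = 2^-3.78 = 0.073
NFKB4: ΔΔCt = (22.64−20.33) − (27.03−20.06) = 2.31 − 6.97 = -4.66; fold change = 2^4.66 = 25.281
SOX1: ΔΔCt = (18.24−20.33) − (20.91−20.06) = -2.09 − 0.85 = -2.94; fold change = 2^2.94 = 7.674
NFKB4 has the largest |ΔΔCt| = 4.66.

25.281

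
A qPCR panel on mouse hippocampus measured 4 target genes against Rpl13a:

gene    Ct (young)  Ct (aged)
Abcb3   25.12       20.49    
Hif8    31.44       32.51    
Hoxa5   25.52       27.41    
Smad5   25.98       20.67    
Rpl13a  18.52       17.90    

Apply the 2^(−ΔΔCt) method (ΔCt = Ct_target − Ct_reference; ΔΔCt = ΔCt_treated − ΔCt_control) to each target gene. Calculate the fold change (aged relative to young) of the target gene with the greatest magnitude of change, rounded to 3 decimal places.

25.813

Abcb3: ΔΔCt = (20.49−17.90) − (25.12−18.52) = 2.59 − 6.60 = -4.01; fold change = 2^4.01 = 16.111
Hif8: ΔΔCt = (32.51−17.90) − (31.44−18.52) = 14.61 − 12.92 = 1.69; fold change = 2^-1.69 = 0.310
Hoxa5: ΔΔCt = (27.41−17.90) − (25.52−18.52) = 9.51 − 7.00 = 2.51; fold change = 2^-2.51 = 0.176
Smad5: ΔΔCt = (20.67−17.90) − (25.98−18.52) = 2.77 − 7.46 = -4.69; fold change = 2^4.69 = 25.813
Smad5 has the largest |ΔΔCt| = 4.69.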